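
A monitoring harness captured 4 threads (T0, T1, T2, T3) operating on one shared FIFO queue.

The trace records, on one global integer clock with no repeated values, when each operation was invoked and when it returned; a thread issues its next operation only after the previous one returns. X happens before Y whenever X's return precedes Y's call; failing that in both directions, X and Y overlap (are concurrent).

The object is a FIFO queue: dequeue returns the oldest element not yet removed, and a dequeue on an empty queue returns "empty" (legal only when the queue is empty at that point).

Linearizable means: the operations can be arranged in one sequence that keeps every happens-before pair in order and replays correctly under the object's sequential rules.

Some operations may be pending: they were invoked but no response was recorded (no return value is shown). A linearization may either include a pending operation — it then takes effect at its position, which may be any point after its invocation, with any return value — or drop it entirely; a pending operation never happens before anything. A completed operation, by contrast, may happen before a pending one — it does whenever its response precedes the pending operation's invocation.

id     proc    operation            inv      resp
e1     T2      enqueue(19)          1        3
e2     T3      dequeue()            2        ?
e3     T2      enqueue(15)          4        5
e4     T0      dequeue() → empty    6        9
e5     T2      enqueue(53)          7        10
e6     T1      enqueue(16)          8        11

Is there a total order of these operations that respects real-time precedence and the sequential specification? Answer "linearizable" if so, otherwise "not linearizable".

the violation lands at event 9, e4's response at time 9: events 1..8 linearize, events 1..9 do not
exactly one order of the 3 completed ops respects real time; the FIFO queue replay fails
completion choices over the 3 pending operations (e2, e5, e6) were checked; none helps
for example e1, e3, e4 (pending dropped) fails at step 3: e4 dequeue() → empty is not legal there

not linearizable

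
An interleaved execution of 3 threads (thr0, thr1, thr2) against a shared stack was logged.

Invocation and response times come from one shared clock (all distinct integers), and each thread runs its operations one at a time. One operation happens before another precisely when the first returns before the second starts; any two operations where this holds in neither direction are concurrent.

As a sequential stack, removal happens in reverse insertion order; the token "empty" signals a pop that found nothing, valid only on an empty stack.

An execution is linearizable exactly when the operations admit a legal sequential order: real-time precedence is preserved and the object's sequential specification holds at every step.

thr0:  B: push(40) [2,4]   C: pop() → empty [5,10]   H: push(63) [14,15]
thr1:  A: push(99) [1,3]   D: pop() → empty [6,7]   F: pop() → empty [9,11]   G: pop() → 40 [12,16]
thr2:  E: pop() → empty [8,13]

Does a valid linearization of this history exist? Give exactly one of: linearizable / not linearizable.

the violation lands at event 7, D's response at time 7: events 1..6 linearize, events 1..7 do not
checked exhaustively: 2 real-time-consistent orders of 3 completed operations, zero legal stack replays
no completion choice of the 1 pending operation (C) rescues it — every subset was tried
for example A, B, D (pending dropped) fails at step 3: D pop() → empty is not legal there
for example B, A, D (pending dropped) fails at step 3: D pop() → empty is not legal there

not linearizable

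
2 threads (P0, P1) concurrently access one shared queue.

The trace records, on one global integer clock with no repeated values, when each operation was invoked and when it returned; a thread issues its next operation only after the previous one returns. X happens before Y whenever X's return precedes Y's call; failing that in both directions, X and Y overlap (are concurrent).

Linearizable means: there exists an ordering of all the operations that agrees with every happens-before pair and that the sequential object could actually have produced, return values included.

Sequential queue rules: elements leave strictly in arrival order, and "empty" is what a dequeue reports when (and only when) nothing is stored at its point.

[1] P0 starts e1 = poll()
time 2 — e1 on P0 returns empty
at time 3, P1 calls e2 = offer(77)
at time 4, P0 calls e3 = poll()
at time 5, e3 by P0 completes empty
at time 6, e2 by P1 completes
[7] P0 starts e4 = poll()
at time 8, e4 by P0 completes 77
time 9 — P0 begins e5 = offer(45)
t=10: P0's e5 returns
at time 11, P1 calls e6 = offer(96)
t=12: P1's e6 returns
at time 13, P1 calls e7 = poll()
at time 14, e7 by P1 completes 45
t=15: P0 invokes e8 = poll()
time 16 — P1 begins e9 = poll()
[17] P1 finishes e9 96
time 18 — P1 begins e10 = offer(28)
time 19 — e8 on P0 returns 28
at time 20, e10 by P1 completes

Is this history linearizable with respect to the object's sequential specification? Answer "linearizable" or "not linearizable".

one valid linearization: e1, e3, e2, e4, e5, e6, e7, e9, e10, e8
1. e1 poll() → empty, leaving queue <>
2. e3 poll() → empty, leaving queue <>
3. e2 offer(77), leaving queue <77>
4. e4 poll() → 77, leaving queue <>
5. e5 offer(45), leaving queue <45>
6. e6 offer(96), leaving queue <45,96>
7. e7 poll() → 45, leaving queue <96>
8. e9 poll() → 96, leaving queue <>
9. e10 offer(28), leaving queue <28>
10. e8 poll() → 28, leaving queue <>

linearizable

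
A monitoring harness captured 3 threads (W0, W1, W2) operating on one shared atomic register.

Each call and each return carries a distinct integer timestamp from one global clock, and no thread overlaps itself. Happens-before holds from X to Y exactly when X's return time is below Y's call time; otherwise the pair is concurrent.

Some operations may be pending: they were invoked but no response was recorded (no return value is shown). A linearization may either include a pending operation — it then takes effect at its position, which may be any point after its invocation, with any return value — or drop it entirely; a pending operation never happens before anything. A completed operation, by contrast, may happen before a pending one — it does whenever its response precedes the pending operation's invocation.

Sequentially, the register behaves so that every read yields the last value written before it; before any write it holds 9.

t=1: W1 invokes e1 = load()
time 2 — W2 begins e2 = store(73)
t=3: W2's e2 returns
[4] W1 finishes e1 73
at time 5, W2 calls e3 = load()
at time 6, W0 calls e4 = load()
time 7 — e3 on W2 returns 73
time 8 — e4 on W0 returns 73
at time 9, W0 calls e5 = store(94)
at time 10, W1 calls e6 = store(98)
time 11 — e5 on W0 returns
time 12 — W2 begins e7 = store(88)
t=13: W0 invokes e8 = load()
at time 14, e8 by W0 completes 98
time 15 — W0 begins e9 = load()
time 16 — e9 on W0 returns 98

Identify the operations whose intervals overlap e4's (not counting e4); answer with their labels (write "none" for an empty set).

e3

e4 spans [6,8]: anything still running between times 6 and 8 counts as concurrent
e1 [1,4]: before
e2 [2,3]: before
e3 [5,7]: concurrent
e5 [9,11]: after
e6 [10,…): after
e7 [12,…): after
e8 [13,14]: after
e9 [15,16]: after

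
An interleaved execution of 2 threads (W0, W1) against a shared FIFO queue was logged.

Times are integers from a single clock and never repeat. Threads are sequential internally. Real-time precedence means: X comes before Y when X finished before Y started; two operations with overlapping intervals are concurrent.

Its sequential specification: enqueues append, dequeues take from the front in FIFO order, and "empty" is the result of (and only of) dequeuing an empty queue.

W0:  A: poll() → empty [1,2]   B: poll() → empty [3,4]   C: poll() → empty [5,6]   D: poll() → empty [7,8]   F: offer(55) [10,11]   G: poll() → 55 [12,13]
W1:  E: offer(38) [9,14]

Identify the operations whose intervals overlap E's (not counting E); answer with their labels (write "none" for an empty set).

concurrent with E ([9,14]): every op whose interval crosses 9..14
A [1,2]: before
B [3,4]: before
C [5,6]: before
D [7,8]: before
F [10,11]: concurrent
G [12,13]: concurrent

F, G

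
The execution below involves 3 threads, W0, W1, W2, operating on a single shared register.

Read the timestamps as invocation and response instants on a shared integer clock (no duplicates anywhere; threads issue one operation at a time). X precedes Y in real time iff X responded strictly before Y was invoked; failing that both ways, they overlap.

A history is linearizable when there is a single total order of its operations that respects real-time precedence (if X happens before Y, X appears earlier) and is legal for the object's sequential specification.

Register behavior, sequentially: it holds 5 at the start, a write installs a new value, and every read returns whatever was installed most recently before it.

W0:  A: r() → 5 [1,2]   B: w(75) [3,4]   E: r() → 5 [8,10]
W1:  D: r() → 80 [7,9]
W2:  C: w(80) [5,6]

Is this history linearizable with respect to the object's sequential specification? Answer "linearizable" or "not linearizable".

prefix check: 1..9 passes, 1..10 fails once E's time-10 response joins
2 orders of the 5 completed register ops respect real time; none is legal
take A, B, C, D, E: step 5 already fails, because E r() → 5 cannot occur there
take A, B, C, E, D: step 4 already fails, because E r() → 5 cannot occur there

not linearizable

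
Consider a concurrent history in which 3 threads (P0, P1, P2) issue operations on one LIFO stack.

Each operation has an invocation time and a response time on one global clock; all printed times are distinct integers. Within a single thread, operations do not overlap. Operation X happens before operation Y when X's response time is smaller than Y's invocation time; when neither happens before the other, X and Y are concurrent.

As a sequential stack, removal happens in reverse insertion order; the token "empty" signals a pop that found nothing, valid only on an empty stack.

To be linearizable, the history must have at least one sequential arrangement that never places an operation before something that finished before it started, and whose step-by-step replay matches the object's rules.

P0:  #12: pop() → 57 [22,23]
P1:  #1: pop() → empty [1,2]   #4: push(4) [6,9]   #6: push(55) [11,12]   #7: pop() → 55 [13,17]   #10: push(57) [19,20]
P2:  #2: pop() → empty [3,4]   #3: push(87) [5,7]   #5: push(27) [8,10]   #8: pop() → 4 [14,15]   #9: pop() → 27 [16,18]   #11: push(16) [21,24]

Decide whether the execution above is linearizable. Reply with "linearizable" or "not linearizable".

linearizable

a witness: #1, #2, #3, #5, #4, #6, #7, #8, #9, #10, #12, #11
1. #1 pop() → empty, leaving stack <>
2. #2 pop() → empty, leaving stack <>
3. #3 push(87), leaving stack <87>
4. #5 push(27), leaving stack <87,27>
5. #4 push(4), leaving stack <87,27,4>
6. #6 push(55), leaving stack <87,27,4,55>
7. #7 pop() → 55, leaving stack <87,27,4>
8. #8 pop() → 4, leaving stack <87,27>
9. #9 pop() → 27, leaving stack <87>
10. #10 push(57), leaving stack <87,57>
11. #12 pop() → 57, leaving stack <87>
12. #11 push(16), leaving stack <87,16>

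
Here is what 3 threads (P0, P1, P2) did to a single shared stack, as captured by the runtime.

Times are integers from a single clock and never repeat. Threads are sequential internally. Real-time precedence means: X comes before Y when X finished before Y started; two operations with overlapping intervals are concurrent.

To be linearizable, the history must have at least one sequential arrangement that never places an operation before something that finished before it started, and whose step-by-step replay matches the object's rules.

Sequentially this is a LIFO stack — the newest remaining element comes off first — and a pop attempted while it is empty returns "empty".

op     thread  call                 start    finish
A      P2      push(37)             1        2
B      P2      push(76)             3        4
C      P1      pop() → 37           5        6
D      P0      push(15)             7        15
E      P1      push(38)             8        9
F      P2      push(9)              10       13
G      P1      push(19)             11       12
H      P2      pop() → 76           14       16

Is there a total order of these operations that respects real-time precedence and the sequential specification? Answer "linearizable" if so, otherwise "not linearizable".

not linearizable

cut after 5 events: linearizable; cut after 6 events (C responds, time 6): not linearizable
one real-time candidate order over the 3 completed operations — the stack replay rejects it
for example A, B, C fails at step 3: C pop() → 37 is not legal there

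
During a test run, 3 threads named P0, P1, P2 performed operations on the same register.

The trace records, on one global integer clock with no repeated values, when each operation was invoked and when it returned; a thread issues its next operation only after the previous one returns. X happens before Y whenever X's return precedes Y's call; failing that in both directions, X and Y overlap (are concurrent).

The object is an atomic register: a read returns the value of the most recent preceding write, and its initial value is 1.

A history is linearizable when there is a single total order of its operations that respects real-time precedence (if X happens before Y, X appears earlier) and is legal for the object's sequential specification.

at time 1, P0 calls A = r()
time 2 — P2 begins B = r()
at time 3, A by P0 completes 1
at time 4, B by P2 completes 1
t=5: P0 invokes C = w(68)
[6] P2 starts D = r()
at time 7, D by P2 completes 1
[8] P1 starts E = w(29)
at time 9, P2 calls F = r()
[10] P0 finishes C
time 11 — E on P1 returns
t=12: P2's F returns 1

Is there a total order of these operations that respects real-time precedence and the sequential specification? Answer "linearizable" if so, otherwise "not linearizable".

witness order: A, B, D, F, C, E
1. A r() → 1, leaving value 1
2. B r() → 1, leaving value 1
3. D r() → 1, leaving value 1
4. F r() → 1, leaving value 1
5. C w(68), leaving value 68
6. E w(29), leaving value 29

linearizable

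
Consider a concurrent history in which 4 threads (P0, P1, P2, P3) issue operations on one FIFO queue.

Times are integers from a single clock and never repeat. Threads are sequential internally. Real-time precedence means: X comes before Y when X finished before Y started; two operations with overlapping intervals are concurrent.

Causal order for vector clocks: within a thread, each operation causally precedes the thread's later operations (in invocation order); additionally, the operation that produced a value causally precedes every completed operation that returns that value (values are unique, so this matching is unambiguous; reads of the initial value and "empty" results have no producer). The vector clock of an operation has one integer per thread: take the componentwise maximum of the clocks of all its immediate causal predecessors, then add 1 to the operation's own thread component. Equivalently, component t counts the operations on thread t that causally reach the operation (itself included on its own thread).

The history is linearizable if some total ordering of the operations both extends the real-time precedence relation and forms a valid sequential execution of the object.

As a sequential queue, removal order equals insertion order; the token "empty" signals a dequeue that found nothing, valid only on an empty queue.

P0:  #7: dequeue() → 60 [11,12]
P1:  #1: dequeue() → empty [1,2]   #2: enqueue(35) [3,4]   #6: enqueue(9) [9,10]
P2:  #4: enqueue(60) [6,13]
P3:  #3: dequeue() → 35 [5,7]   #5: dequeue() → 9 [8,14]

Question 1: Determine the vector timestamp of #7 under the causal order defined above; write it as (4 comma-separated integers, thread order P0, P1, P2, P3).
Answer: (1, 0, 1, 0)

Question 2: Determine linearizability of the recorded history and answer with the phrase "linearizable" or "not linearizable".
a witness: #1, #2, #3, #4, #6, #7, #5
step 1: #1 dequeue() → empty — queue <>
step 2: #2 enqueue(35) — queue <35>
step 3: #3 dequeue() → 35 — queue <>
step 4: #4 enqueue(60) — queue <60>
step 5: #6 enqueue(9) — queue <60,9>
step 6: #7 dequeue() → 60 — queue <9>
step 7: #5 dequeue() → 9 — queue <>

linearizable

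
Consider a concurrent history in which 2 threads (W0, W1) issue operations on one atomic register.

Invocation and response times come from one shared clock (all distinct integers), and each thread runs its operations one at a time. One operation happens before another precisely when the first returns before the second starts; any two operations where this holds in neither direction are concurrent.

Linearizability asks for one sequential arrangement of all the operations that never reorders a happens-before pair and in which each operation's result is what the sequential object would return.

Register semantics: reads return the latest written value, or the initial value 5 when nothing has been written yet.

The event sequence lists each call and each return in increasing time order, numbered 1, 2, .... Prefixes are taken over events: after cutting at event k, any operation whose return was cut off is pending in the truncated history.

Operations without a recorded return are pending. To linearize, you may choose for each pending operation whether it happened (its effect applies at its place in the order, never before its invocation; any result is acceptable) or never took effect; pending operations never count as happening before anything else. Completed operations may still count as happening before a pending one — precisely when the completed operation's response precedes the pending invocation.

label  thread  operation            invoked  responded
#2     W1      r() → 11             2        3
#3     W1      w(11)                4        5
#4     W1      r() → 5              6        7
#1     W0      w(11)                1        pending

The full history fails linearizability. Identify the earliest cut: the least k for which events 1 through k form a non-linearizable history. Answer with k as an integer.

7

events 1..6 are still linearizable — one witness is #1, #2, #3:
1. #1 w(11) (pending, included), leaving value 11
2. #2 r() → 11, leaving value 11
3. #3 w(11), leaving value 11
with event 7 included (#4 responding at time 7), all real-time-consistent orders fail
including or dropping the 1 pending operation (#1) in any combination fails
for example #2, #3, #4 (pending dropped) fails at step 1: #2 r() → 11 is not legal there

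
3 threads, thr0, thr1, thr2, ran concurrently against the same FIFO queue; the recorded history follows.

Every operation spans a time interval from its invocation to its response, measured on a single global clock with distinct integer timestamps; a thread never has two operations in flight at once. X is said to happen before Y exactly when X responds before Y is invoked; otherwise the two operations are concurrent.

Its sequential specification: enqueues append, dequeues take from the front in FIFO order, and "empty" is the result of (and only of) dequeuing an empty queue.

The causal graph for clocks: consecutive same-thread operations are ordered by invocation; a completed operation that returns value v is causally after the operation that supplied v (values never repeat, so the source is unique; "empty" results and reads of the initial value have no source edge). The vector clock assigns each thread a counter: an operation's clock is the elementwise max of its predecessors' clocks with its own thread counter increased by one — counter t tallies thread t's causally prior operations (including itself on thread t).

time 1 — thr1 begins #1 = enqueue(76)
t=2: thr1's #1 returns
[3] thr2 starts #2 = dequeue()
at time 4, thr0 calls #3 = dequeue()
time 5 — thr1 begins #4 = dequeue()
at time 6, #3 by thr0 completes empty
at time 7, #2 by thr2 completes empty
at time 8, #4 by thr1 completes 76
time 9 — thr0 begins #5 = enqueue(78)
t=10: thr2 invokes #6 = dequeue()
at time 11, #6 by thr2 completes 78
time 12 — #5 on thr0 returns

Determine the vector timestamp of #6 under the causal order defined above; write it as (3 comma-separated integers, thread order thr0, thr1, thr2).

(2, 0, 2)

#2 (invocation 3): nothing precedes it; thr2's component alone gives (0, 0, 1)
#1 (invocation 1): nothing precedes it; thr1's component alone gives (0, 1, 0)
#3 (invocation 4): nothing precedes it; thr0's component alone gives (1, 0, 0)
#4 (invocation 5): componentwise max over VC(#1)=(0, 1, 0), +1 at thr1, giving (0, 2, 0)
#5 (invocation 9): componentwise max over VC(#3)=(1, 0, 0), +1 at thr0, giving (2, 0, 0)
#6 (invocation 10): componentwise max over VC(#2)=(0, 0, 1), VC(#5)=(2, 0, 0), +1 at thr2, giving (2, 0, 2)
target: VC(#6) = (2, 0, 2)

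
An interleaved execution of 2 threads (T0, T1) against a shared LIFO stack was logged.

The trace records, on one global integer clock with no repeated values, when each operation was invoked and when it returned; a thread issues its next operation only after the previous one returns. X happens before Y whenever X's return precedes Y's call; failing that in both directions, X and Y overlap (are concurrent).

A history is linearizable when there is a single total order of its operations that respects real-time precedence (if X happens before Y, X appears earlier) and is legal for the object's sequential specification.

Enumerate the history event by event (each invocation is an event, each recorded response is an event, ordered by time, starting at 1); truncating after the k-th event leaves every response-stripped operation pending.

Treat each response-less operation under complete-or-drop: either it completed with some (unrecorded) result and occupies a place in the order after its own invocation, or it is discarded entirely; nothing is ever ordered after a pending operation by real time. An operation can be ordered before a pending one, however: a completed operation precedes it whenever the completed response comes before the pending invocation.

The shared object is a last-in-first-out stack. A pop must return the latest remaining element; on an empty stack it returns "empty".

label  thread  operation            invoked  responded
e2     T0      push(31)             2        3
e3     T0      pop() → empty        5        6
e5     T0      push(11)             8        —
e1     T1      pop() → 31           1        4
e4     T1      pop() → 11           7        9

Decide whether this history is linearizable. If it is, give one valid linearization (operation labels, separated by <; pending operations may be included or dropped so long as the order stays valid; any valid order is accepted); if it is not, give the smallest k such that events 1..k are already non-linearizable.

linearizable — witness: e2 < e1 < e3 < e5 < e4

1. e2 push(31), leaving stack <31>
2. e1 pop() → 31, leaving stack <>
3. e3 pop() → empty, leaving stack <>
4. e5 push(11) (pending, included), leaving stack <11>
5. e4 pop() → 11, leaving stack <>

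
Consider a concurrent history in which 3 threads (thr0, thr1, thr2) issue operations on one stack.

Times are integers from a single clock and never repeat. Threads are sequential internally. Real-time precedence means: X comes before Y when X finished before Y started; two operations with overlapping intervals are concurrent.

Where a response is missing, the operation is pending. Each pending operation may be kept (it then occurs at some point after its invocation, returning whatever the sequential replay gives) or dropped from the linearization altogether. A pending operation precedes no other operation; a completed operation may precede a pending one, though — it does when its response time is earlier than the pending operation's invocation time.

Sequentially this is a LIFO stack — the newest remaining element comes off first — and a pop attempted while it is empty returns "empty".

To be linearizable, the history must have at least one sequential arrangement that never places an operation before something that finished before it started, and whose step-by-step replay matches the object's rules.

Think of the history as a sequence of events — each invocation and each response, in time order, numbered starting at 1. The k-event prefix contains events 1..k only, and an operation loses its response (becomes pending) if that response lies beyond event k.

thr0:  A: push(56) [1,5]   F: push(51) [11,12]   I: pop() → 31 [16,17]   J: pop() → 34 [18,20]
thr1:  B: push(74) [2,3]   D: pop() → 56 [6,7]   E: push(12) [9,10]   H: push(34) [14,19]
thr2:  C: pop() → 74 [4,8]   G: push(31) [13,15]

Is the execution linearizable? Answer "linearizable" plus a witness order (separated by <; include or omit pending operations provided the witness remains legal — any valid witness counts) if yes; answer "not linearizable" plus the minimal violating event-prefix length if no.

step 1: A push(56) — stack <56>
step 2: B push(74) — stack <56,74>
step 3: C pop() → 74 — stack <56>
step 4: D pop() → 56 — stack <>
step 5: E push(12) — stack <12>
step 6: F push(51) — stack <12,51>
step 7: G push(31) — stack <12,51,31>
step 8: I pop() → 31 — stack <12,51>
step 9: H push(34) — stack <12,51,34>
step 10: J pop() → 34 — stack <12,51>

linearizable — witness: A < B < C < D < E < F < G < I < H < J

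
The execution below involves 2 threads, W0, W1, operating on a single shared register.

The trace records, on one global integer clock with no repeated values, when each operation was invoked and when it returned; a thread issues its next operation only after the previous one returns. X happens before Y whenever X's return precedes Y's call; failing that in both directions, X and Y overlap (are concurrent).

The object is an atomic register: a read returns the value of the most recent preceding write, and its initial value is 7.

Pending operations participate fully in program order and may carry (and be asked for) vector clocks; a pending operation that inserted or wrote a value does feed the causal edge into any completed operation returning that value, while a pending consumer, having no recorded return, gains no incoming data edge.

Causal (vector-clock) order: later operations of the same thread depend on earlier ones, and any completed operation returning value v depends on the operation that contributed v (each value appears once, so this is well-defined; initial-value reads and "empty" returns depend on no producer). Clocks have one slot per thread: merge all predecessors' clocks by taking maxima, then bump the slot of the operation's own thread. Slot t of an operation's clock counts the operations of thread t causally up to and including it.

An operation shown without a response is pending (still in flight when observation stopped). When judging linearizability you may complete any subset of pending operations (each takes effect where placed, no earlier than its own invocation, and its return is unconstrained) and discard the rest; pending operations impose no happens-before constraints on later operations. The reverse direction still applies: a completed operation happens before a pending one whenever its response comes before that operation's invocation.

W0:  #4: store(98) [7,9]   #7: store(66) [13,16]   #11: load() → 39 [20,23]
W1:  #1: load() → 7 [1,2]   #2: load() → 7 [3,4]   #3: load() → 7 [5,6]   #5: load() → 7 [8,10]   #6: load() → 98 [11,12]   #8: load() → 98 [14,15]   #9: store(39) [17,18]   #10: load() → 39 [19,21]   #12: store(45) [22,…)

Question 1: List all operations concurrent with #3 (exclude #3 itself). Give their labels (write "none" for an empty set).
none

concurrent with #3 ([5,6]): every op whose interval crosses 5..6
#1 [1,2]: before
#2 [3,4]: before
#4 [7,9]: after
#5 [8,10]: after
#6 [11,12]: after
#7 [13,16]: after
#8 [14,15]: after
#9 [17,18]: after
#10 [19,21]: after
#11 [20,23]: after
#12 [22,…): after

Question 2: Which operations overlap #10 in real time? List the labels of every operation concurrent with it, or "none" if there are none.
#11

#10 spans [19,21]; an op avoiding the whole window 19..21 is ordered, any other is concurrent
#1 [1,2]: before
#2 [3,4]: before
#3 [5,6]: before
#4 [7,9]: before
#5 [8,10]: before
#6 [11,12]: before
#7 [13,16]: before
#8 [14,15]: before
#9 [17,18]: before
#11 [20,23]: concurrent
#12 [22,…): after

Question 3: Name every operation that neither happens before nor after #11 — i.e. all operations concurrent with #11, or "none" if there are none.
#10, #12

#11 runs from 20 to 23; window-overlapping ops are concurrent
#1 [1,2]: before
#2 [3,4]: before
#3 [5,6]: before
#4 [7,9]: before
#5 [8,10]: before
#6 [11,12]: before
#7 [13,16]: before
#8 [14,15]: before
#9 [17,18]: before
#10 [19,21]: concurrent
#12 [22,…): concurrent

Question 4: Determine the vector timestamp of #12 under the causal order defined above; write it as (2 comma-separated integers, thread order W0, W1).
(1, 9)

VC(#1, invoked at 1): no causal predecessors; +1 on W1 → (0, 1)
VC(#4, invoked at 7): no causal predecessors; +1 on W0 → (1, 0)
VC(#2, invoked at 3): max of VC(#1)=(0, 1), then +1 on thread W1 → (0, 2)
VC(#7, invoked at 13): max of VC(#4)=(1, 0), then +1 on thread W0 → (2, 0)
VC(#3, invoked at 5): max of VC(#2)=(0, 2), then +1 on thread W1 → (0, 3)
VC(#5, invoked at 8): max of VC(#3)=(0, 3), then +1 on thread W1 → (0, 4)
VC(#6, invoked at 11): max of VC(#4)=(1, 0), VC(#5)=(0, 4), then +1 on thread W1 → (1, 5)
VC(#8, invoked at 14): max of VC(#4)=(1, 0), VC(#6)=(1, 5), then +1 on thread W1 → (1, 6)
VC(#9, invoked at 17): max of VC(#8)=(1, 6), then +1 on thread W1 → (1, 7)
VC(#10, invoked at 19): max of VC(#9)=(1, 7), then +1 on thread W1 → (1, 8)
VC(#12, invoked at 22): max of VC(#10)=(1, 8), then +1 on thread W1 → (1, 9)
VC(#11, invoked at 20): max of VC(#7)=(2, 0), VC(#9)=(1, 7), then +1 on thread W0 → (3, 7)
target: VC(#12) = (1, 9)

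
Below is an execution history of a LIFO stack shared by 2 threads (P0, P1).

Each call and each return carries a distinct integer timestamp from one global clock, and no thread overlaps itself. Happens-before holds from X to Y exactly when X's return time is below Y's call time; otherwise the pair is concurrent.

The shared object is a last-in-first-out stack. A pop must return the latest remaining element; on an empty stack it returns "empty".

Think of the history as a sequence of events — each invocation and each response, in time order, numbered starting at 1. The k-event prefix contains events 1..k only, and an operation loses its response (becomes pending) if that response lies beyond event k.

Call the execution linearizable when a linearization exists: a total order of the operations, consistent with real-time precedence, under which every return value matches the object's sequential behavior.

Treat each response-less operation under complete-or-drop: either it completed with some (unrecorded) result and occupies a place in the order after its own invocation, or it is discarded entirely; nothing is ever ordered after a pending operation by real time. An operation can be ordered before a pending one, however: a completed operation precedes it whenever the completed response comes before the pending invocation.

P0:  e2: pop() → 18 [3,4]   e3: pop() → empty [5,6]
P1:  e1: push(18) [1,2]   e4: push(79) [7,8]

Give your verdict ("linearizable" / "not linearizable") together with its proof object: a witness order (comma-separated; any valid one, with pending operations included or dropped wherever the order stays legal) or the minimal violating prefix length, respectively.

1. e1 push(18), leaving stack <18>
2. e2 pop() → 18, leaving stack <>
3. e3 pop() → empty, leaving stack <>
4. e4 push(79), leaving stack <79>

linearizable — witness: e1, e2, e3, e4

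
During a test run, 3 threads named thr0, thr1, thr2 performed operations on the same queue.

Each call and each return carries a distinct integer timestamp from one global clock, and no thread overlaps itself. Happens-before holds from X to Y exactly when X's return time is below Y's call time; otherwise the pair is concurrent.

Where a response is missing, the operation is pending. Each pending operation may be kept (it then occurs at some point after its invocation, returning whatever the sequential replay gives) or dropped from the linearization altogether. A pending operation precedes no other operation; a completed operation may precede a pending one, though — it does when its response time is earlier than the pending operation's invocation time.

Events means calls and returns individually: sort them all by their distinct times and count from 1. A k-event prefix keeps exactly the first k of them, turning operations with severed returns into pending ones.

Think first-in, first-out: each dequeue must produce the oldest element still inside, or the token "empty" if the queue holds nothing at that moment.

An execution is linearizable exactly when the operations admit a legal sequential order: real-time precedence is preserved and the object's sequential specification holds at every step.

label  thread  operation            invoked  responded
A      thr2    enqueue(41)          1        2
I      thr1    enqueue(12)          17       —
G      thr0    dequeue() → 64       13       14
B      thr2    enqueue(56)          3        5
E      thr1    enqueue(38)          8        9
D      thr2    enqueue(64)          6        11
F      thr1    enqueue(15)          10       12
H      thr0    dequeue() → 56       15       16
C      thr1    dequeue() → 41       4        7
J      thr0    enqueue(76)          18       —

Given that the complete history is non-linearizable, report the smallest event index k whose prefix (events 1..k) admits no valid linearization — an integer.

events 1..13 are linearizable, e.g. via A, B, C, D, E, F:
1. A enqueue(41), leaving queue <41>
2. B enqueue(56), leaving queue <41,56>
3. C dequeue() → 41, leaving queue <56>
4. D enqueue(64), leaving queue <56,64>
5. E enqueue(38), leaving queue <56,64,38>
6. F enqueue(15), leaving queue <56,64,38,15>
with event 14 included (G responding at time 14), all real-time-consistent orders fail
for example A, B, C, D, E, F, G fails at step 7: G dequeue() → 64 is not legal there
for example A, B, C, E, D, F, G fails at step 7: G dequeue() → 64 is not legal there

14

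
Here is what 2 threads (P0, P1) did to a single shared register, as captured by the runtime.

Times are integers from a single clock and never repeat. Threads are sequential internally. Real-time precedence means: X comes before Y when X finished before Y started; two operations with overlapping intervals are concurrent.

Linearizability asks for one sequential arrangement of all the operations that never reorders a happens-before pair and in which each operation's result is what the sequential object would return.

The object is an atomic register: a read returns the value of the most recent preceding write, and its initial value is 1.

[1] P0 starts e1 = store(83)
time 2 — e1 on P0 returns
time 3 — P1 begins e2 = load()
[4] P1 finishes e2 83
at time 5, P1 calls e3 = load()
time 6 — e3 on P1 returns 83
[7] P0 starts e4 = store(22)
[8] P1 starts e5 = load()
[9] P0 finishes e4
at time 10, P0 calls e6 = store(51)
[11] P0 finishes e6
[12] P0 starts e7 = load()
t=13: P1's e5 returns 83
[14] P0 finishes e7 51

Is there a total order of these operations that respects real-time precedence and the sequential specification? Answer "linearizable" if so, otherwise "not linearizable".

linearizable

a witness: e1, e2, e3, e5, e4, e6, e7
after step 1 (e1 store(83)): value 83
after step 2 (e2 load() → 83): value 83
after step 3 (e3 load() → 83): value 83
after step 4 (e5 load() → 83): value 83
after step 5 (e4 store(22)): value 22
after step 6 (e6 store(51)): value 51
after step 7 (e7 load() → 51): value 51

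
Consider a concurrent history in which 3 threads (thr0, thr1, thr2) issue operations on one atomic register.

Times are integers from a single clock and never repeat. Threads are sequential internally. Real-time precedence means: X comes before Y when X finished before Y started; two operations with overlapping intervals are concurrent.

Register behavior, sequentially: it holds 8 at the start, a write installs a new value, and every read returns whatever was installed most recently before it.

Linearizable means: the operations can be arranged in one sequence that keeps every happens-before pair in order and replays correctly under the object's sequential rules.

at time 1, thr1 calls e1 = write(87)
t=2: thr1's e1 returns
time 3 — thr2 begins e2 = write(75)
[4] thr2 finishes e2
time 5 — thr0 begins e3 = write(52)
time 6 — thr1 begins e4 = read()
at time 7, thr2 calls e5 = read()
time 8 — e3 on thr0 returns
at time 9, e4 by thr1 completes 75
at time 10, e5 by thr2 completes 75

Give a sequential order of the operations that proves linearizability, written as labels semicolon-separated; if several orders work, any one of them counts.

1. e1 write(87), leaving value 87
2. e2 write(75), leaving value 75
3. e4 read() → 75, leaving value 75
4. e5 read() → 75, leaving value 75
5. e3 write(52), leaving value 52

e1; e2; e4; e5; e3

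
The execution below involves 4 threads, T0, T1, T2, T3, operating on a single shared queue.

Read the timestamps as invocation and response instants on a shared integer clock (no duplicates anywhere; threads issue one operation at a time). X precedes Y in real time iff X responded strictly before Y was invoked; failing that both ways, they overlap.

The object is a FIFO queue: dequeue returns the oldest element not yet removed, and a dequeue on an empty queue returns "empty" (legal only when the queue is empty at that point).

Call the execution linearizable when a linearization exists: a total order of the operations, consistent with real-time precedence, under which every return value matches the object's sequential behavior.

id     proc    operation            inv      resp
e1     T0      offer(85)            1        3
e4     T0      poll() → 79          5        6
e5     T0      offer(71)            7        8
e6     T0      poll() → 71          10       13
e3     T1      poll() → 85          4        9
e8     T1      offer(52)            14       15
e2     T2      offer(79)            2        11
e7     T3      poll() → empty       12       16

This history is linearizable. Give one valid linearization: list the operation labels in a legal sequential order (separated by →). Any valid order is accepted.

e1 → e2 → e3 → e4 → e5 → e6 → e7 → e8

after step 1 (e1 offer(85)): queue <85>
after step 2 (e2 offer(79)): queue <85,79>
after step 3 (e3 poll() → 85): queue <79>
after step 4 (e4 poll() → 79): queue <>
after step 5 (e5 offer(71)): queue <71>
after step 6 (e6 poll() → 71): queue <>
after step 7 (e7 poll() → empty): queue <>
after step 8 (e8 offer(52)): queue <52>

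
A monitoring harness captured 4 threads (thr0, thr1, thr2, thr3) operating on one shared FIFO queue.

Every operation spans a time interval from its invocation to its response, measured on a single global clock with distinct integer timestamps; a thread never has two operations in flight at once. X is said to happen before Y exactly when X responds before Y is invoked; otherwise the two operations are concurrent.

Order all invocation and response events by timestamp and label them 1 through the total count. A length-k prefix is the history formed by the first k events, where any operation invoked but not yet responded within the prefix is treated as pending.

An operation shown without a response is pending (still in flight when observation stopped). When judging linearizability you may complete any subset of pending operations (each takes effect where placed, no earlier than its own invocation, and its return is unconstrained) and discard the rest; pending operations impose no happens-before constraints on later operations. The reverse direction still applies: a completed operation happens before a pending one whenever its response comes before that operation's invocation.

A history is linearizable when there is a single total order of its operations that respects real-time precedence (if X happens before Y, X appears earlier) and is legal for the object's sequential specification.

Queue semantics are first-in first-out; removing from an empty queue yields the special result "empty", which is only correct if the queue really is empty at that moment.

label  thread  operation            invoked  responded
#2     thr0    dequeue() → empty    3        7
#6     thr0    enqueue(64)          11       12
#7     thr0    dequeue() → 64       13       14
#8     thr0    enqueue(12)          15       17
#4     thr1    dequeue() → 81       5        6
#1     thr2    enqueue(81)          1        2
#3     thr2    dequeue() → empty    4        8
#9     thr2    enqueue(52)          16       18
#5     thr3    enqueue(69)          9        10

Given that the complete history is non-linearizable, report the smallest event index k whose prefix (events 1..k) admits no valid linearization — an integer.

a valid linearization of events 1..13 exists, for instance #1, #4, #2, #3, #5, #6:
step 1: #1 enqueue(81) — queue <81>
step 2: #4 dequeue() → 81 — queue <>
step 3: #2 dequeue() → empty — queue <>
step 4: #3 dequeue() → empty — queue <>
step 5: #5 enqueue(69) — queue <69>
step 6: #6 enqueue(64) — queue <69,64>
include event 14 — #7 responding at 14 — and every candidate order breaks
one such order, #1, #2, #3, #4, #5, #6, #7, breaks at step 2 where #2 dequeue() → empty is illegal
one such order, #1, #2, #4, #3, #5, #6, #7, breaks at step 2 where #2 dequeue() → empty is illegal

14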